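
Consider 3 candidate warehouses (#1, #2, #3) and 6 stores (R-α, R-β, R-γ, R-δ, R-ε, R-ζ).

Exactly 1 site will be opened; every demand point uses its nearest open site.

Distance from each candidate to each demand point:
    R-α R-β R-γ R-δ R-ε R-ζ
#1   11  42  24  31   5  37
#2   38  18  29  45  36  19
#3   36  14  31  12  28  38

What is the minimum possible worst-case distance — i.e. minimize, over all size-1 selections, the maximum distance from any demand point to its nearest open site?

Open {#3}.
  Farthest demand point is R-ζ at distance 38 (to #3); all others are ≤ 38.
With {#1} the worst case is 42.
With {#2} the worst case is 45.
No size-1 selection achieves below 38.

38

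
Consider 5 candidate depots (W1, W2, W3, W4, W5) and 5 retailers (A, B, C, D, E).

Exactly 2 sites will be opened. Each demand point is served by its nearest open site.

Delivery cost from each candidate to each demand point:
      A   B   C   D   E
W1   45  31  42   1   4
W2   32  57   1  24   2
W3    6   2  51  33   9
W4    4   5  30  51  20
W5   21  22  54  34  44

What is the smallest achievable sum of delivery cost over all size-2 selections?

35

Open {W2, W3}.
  A→W3 6, B→W3 2, C→W2 1, D→W2 24, E→W2 2  ⇒ total 35.
Compare {W2, W4}: total 36.
Compare {W1, W4}: total 44.
No size-2 selection does better; minimum is 35.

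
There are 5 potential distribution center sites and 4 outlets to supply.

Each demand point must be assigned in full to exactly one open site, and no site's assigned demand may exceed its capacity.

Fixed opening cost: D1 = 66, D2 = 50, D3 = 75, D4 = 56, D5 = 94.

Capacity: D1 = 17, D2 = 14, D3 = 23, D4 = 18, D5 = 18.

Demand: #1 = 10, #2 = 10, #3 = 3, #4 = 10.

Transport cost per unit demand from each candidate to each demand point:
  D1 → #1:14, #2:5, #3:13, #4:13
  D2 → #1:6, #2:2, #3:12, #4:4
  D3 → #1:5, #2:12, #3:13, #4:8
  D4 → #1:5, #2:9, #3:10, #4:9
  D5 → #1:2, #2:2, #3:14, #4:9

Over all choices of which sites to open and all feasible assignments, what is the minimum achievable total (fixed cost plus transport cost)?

Open {D2, D3}; cheapest assignment that respects the capacities:
  D2 (cap 14, load 13): #2, #3 — cost 10×2 + 3×12 = 56
  D3 (cap 23, load 20): #1, #4 — cost 10×5 + 10×8 = 130
  Shipping 186, fixed 125 → total 311.
  Any other capacity-feasible assignment to {D2, D3} ships for at least 186.
Compare {D2, D4, D5}: its best feasible assignment gives total 340.
Compare {D1, D2, D4}: its best feasible assignment gives total 342.
Every other set of open sites that can feasibly serve all demand totals ≥ 340 even under its best assignment. Minimum: 311.

311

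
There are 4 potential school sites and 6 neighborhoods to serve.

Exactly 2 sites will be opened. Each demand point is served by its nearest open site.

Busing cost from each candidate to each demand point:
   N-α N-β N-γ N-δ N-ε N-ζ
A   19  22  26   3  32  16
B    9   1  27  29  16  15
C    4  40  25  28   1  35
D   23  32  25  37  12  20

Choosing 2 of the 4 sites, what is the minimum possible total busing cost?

Open {A, B}.
  N-α→B 9, N-β→B 1, N-γ→A 26, N-δ→A 3, N-ε→B 16, N-ζ→B 15  ⇒ total 70.
Compare {A, C}: total 71.
Compare {B, C}: total 74.
No size-2 selection does better; minimum is 70.

70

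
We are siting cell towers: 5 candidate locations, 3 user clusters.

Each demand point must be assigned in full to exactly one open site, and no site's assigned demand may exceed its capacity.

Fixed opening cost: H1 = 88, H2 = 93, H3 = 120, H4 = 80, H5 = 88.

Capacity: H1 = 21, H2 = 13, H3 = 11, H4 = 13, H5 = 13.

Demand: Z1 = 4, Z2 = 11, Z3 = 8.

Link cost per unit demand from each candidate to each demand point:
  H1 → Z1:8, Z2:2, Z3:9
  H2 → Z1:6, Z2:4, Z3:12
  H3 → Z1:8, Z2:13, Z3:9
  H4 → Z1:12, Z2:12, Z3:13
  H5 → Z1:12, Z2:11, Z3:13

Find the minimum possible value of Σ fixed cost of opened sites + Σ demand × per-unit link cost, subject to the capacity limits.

299

Open {H1, H2}; cheapest assignment that respects the capacities:
  H1 (cap 21, load 19): Z2, Z3 — cost 11×2 + 8×9 = 94
  H2 (cap 13, load 4): Z1 — cost 4×6 = 24
  Shipping 118, fixed 181 → total 299.
  Any other capacity-feasible assignment to {H1, H2} ships for at least 118.
Compare {H1, H4}: its best feasible assignment gives total 310.
Compare {H1, H5}: its best feasible assignment gives total 318.
Every other set of open sites that can feasibly serve all demand totals ≥ 310 even under its best assignment. Minimum: 299.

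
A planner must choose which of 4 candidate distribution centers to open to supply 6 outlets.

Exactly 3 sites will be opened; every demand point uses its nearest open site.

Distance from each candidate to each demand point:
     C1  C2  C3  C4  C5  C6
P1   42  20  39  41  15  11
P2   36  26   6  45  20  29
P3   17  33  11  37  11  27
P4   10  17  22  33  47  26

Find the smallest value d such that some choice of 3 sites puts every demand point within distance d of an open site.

Open {P1, P2, P4}.
  Farthest demand point is C4 at distance 33 (to P4); all others are ≤ 33.
With {P1, P3, P4} the worst case is 33.
With {P2, P3, P4} the worst case is 33.
No size-3 selection achieves below 33.

33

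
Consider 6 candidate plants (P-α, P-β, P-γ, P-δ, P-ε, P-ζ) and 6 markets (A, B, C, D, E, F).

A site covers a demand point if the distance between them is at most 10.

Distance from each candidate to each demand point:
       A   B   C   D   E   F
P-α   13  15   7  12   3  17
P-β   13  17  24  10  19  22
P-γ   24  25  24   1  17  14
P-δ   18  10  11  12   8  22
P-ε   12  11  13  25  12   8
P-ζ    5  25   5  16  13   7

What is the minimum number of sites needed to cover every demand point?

Coverage sets (demand points within 10 of each site):
  P-α: {C, E}
  P-β: {D}
  P-γ: {D}
  P-δ: {B, E}
  P-ε: {F}
  P-ζ: {A, C, F}
No 2 sites suffice: every size-2 union leaves at least one demand point uncovered.
But {P-β, P-δ, P-ζ} covers everything, so the minimum is 3.

3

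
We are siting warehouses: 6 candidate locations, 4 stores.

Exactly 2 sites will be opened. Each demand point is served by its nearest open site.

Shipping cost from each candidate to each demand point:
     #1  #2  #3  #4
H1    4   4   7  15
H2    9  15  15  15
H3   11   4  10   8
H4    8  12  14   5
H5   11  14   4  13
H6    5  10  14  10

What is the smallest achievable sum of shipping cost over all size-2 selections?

20

Open {H1, H4}.
  #1→H1 4, #2→H1 4, #3→H1 7, #4→H4 5  ⇒ total 20.
Compare {H1, H3}: total 23.
Compare {H1, H5}: total 25.
No size-2 selection does better; minimum is 20.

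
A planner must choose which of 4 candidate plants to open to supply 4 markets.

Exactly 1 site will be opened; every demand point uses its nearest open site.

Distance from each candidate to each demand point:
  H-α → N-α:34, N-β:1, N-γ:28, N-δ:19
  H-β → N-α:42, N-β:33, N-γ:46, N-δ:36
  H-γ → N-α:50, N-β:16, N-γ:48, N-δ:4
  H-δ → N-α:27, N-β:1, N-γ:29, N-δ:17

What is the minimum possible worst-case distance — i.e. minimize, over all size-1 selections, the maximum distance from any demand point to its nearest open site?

29

Open {H-δ}.
  Farthest demand point is N-γ at distance 29 (to H-δ); all others are ≤ 29.
With {H-α} the worst case is 34.
With {H-β} the worst case is 46.
No size-1 selection achieves below 29.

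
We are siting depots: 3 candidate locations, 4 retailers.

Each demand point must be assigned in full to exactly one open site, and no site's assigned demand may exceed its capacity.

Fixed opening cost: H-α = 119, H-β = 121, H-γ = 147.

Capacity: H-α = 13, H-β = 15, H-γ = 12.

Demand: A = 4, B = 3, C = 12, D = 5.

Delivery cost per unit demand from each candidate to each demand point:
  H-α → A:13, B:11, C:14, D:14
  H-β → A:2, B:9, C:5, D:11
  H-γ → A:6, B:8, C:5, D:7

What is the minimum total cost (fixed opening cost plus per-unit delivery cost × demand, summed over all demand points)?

411

Open {H-β, H-γ}; cheapest assignment that respects the capacities:
  H-β (cap 15, load 12): C — cost 12×5 = 60
  H-γ (cap 12, load 12): A, B, D — cost 4×6 + 3×8 + 5×7 = 83
  Shipping 143, fixed 268 → total 411.
  Any other capacity-feasible assignment to {H-β, H-γ} ships for at least 143.
Compare {H-α, H-β}: its best feasible assignment gives total 449.
Compare {H-α, H-γ}: its best feasible assignment gives total 481.
Every other set of open sites that can feasibly serve all demand totals ≥ 449 even under its best assignment. Minimum: 411.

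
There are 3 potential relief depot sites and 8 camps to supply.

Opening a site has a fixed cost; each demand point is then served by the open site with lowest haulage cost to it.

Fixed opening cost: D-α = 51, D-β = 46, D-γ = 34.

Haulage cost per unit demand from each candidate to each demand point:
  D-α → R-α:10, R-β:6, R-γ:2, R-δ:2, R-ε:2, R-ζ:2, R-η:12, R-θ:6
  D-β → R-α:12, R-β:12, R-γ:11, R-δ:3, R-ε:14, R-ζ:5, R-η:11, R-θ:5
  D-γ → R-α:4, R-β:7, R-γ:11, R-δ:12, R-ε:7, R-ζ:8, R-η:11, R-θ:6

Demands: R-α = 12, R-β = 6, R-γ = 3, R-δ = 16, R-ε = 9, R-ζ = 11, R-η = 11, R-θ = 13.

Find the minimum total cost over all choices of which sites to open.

Open {D-α, D-γ}: assign each demand point to its cheapest open site.
  R-α→D-γ 12×4=48, R-β→D-α 6×6=36, R-γ→D-α 3×2=6, R-δ→D-α 16×2=32, R-ε→D-α 9×2=18, R-ζ→D-α 11×2=22, R-η→D-γ 11×11=121, R-θ→D-α 13×6=78
  haulage cost 361, fixed 85 → total 446.
Compare {D-α, D-β, D-γ}: haulage cost 348 + fixed 131 = 479.
Compare {D-α}: haulage cost 444 + fixed 51 = 495.
Compare {D-α, D-β}: haulage cost 420 + fixed 97 = 517.
All other subsets cost ≥ 479. Minimum total cost: 446.

446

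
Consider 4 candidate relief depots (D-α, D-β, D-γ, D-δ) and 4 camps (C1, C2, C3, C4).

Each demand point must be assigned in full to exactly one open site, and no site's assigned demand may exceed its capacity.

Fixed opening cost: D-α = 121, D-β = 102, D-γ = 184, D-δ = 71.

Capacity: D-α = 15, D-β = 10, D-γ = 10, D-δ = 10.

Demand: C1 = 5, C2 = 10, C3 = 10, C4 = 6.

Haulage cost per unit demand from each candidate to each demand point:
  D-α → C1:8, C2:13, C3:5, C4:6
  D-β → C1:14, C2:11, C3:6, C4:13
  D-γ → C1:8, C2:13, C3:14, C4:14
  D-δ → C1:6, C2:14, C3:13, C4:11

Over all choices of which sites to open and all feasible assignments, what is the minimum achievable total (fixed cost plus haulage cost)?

560

Open {D-α, D-β, D-δ}; cheapest assignment that respects the capacities:
  D-α (cap 15, load 15): C1, C3 — cost 5×8 + 10×5 = 90
  D-β (cap 10, load 10): C2 — cost 10×11 = 110
  D-δ (cap 10, load 6): C4 — cost 6×11 = 66
  Shipping 266, fixed 294 → total 560.
  Any other capacity-feasible assignment to {D-α, D-β, D-δ} ships for at least 266.
Compare {D-α, D-γ, D-δ}: its best feasible assignment gives total 662.
Compare {D-α, D-β, D-γ}: its best feasible assignment gives total 673.
Every other set of open sites that can feasibly serve all demand totals ≥ 662 even under its best assignment. Minimum: 560.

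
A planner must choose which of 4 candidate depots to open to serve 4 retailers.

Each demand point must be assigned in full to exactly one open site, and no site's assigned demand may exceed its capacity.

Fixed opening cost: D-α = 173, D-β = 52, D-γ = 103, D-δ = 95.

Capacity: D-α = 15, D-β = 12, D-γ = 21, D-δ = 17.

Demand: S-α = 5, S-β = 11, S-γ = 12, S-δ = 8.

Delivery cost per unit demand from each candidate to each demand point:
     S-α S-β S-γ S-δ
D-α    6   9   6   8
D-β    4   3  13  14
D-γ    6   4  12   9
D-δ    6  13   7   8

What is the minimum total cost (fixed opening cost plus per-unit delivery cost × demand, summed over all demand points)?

Open {D-γ, D-δ}; cheapest assignment that respects the capacities:
  D-γ (cap 21, load 19): S-β, S-δ — cost 11×4 + 8×9 = 116
  D-δ (cap 17, load 17): S-α, S-γ — cost 5×6 + 12×7 = 114
  Shipping 230, fixed 198 → total 428.
  Any other capacity-feasible assignment to {D-γ, D-δ} ships for at least 230.
Compare {D-β, D-γ, D-δ}: its best feasible assignment gives total 469.
Compare {D-α, D-β, D-δ}: its best feasible assignment gives total 519.
Every other set of open sites that can feasibly serve all demand totals ≥ 469 even under its best assignment. Minimum: 428.

428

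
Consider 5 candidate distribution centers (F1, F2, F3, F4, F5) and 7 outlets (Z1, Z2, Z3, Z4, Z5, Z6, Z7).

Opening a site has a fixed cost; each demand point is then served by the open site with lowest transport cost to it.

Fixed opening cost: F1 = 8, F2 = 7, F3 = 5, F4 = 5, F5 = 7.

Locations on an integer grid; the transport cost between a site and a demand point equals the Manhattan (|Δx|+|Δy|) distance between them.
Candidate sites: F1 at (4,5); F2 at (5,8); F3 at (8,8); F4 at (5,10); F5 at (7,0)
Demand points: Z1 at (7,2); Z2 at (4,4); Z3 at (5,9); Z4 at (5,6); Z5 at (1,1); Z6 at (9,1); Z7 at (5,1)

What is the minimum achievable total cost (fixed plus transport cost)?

37

Open {F2, F5}: assign each demand point to its cheapest open site.
  Z1→F5 2, Z2→F2 5, Z3→F2 1, Z4→F2 2, Z5→F5 7, Z6→F5 3, Z7→F5 3
  transport cost 23, fixed 14 → total 37.
Compare {F1, F5}: transport cost 23 + fixed 15 = 38.
Compare {F4, F5}: transport cost 27 + fixed 12 = 39.
Compare {F1, F4, F5}: transport cost 19 + fixed 20 = 39.
All other subsets cost ≥ 38. Minimum total cost: 37.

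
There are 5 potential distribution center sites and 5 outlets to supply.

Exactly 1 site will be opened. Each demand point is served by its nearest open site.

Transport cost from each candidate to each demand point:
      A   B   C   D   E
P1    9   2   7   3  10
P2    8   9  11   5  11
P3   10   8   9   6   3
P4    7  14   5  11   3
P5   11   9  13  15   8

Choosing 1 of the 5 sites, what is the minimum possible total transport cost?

31

Open {P1}.
  A→P1 9, B→P1 2, C→P1 7, D→P1 3, E→P1 10  ⇒ total 31.
Compare {P3}: total 36.
Compare {P4}: total 40.
No size-1 selection does better; minimum is 31.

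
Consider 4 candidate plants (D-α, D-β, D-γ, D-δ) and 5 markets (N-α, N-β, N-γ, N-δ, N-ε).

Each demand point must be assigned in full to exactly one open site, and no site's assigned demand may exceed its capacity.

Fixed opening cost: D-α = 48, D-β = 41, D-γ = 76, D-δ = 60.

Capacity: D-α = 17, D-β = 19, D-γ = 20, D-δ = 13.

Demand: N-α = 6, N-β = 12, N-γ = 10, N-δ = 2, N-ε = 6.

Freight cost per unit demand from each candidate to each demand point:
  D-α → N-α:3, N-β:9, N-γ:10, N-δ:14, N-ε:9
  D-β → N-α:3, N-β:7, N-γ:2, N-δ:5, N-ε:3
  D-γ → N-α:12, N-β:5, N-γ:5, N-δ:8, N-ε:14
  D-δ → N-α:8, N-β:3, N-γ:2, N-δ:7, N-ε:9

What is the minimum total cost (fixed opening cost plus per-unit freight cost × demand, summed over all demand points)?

251

Open {D-α, D-β, D-δ}; cheapest assignment that respects the capacities:
  D-α (cap 17, load 6): N-α — cost 6×3 = 18
  D-β (cap 19, load 18): N-γ, N-δ, N-ε — cost 10×2 + 2×5 + 6×3 = 48
  D-δ (cap 13, load 12): N-β — cost 12×3 = 36
  Shipping 102, fixed 149 → total 251.
  Any other capacity-feasible assignment to {D-α, D-β, D-δ} ships for at least 102.
Compare {D-α, D-β, D-γ}: its best feasible assignment gives total 291.
Compare {D-β, D-γ}: its best feasible assignment gives total 297.
Every other set of open sites that can feasibly serve all demand totals ≥ 291 even under its best assignment. Minimum: 251.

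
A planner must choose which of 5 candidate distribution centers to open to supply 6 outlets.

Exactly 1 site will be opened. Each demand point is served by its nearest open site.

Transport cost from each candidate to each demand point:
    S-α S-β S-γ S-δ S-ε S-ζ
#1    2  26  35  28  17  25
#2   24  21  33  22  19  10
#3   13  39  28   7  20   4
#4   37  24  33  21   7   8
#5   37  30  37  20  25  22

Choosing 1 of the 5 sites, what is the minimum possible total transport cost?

111

Open {#3}.
  S-α→#3 13, S-β→#3 39, S-γ→#3 28, S-δ→#3 7, S-ε→#3 20, S-ζ→#3 4  ⇒ total 111.
Compare {#2}: total 129.
Compare {#4}: total 130.
No size-1 selection does better; minimum is 111.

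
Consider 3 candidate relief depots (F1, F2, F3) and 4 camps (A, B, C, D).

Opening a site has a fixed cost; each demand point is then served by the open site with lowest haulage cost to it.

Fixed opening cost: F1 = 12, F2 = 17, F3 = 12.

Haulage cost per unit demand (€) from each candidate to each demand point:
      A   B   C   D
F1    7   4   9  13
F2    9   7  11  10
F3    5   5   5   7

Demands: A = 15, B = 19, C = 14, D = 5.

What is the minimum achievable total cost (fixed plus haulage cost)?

280

Open {F1, F3}: assign each demand point to its cheapest open site.
  A→F3 15×5=75, B→F1 19×4=76, C→F3 14×5=70, D→F3 5×7=35
  haulage cost 256, fixed 24 → total 280.
Compare {F3}: haulage cost 275 + fixed 12 = 287.
Compare {F1, F2, F3}: haulage cost 256 + fixed 41 = 297.
Compare {F2, F3}: haulage cost 275 + fixed 29 = 304.
All other subsets cost ≥ 287. Minimum total cost: 280.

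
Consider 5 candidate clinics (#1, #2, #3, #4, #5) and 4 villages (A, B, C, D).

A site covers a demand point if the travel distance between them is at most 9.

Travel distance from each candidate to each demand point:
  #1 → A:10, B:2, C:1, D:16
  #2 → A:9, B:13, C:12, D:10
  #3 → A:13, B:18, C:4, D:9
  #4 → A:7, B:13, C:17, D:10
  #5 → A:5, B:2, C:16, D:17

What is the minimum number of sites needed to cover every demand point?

2

Coverage sets (demand points within 9 of each site):
  #1: {B, C}
  #2: {A}
  #3: {C, D}
  #4: {A}
  #5: {A, B}
No single site covers all 4 demand points.
But {#3, #5} covers everything, so the minimum is 2.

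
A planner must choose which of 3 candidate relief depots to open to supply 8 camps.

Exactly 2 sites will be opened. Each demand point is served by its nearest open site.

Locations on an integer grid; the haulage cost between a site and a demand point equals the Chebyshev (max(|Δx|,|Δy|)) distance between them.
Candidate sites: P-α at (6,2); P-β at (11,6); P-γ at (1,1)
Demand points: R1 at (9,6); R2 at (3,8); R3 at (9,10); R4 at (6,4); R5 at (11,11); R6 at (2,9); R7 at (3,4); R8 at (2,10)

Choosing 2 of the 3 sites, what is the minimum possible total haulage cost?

Open {P-α, P-β}.
  R1→P-β 2, R2→P-α 6, R3→P-β 4, R4→P-α 2, R5→P-β 5, R6→P-α 7, R7→P-α 3, R8→P-α 8  ⇒ total 37.
Compare {P-β, P-γ}: total 43.
Compare {P-α, P-γ}: total 47.

37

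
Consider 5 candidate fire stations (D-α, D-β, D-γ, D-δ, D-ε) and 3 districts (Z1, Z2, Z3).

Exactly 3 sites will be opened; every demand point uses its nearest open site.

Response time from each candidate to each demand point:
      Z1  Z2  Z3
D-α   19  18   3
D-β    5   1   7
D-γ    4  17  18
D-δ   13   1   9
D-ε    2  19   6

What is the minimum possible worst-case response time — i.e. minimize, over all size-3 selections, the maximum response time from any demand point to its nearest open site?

3

Open {D-α, D-β, D-ε}.
  Farthest demand point is Z3 at response time 3 (to D-α); all others are ≤ 3.
With {D-α, D-δ, D-ε} the worst case is 3.
With {D-α, D-β, D-γ} the worst case is 4.
No size-3 selection achieves below 3.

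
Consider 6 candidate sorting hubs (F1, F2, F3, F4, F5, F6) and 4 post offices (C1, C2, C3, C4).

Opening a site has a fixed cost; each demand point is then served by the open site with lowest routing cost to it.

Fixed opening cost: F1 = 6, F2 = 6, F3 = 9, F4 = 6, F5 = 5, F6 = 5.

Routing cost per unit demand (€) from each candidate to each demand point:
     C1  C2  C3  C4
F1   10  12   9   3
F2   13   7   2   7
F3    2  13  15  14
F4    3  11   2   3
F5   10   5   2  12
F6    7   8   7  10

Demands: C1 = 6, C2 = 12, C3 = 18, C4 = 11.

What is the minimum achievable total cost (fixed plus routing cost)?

Open {F4, F5}: assign each demand point to its cheapest open site.
  C1→F4 6×3=18, C2→F5 12×5=60, C3→F4 18×2=36, C4→F4 11×3=33
  routing cost 147, fixed 11 → total 158.
Compare {F1, F3, F5}: routing cost 141 + fixed 20 = 161.
Compare {F3, F4, F5}: routing cost 141 + fixed 20 = 161.
Compare {F4, F5, F6}: routing cost 147 + fixed 16 = 163.
All other subsets cost ≥ 161. Minimum total cost: 158.

158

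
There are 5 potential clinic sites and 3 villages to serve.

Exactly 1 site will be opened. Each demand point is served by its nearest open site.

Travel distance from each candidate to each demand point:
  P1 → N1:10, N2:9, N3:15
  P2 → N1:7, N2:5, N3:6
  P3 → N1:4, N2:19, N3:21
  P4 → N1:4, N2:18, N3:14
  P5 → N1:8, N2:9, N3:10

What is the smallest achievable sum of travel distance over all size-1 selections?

18

Open {P2}.
  N1→P2 7, N2→P2 5, N3→P2 6  ⇒ total 18.
Compare {P5}: total 27.
Compare {P1}: total 34.
No size-1 selection does better; minimum is 18.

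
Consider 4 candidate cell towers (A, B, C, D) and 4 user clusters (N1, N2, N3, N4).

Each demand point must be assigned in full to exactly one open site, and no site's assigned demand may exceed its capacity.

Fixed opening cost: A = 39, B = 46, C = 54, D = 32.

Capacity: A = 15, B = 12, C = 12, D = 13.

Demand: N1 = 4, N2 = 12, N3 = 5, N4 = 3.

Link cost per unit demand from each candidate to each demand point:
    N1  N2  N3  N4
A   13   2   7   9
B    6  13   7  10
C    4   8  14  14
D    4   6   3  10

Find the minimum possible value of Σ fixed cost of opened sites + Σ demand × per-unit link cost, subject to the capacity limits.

Open {A, D}; cheapest assignment that respects the capacities:
  A (cap 15, load 15): N2, N4 — cost 12×2 + 3×9 = 51
  D (cap 13, load 9): N1, N3 — cost 4×4 + 5×3 = 31
  Shipping 82, fixed 71 → total 153.
  Any other capacity-feasible assignment to {A, D} ships for at least 82.
Compare {A, B}: its best feasible assignment gives total 195.
Compare {A, B, D}: its best feasible assignment gives total 199.
Every other set of open sites that can feasibly serve all demand totals ≥ 195 even under its best assignment. Minimum: 153.

153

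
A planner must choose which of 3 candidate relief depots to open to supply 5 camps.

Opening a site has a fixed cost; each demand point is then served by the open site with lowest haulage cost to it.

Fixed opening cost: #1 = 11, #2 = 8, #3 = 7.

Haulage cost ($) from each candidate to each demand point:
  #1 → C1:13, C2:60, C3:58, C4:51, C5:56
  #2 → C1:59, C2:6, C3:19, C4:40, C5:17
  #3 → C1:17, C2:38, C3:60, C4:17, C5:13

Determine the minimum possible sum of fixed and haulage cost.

Open {#2, #3}: assign each demand point to its cheapest open site.
  C1→#3 17, C2→#2 6, C3→#2 19, C4→#3 17, C5→#3 13
  haulage cost 72, fixed 15 → total 87.
Compare {#1, #2, #3}: haulage cost 68 + fixed 26 = 94.
Compare {#1, #2}: haulage cost 95 + fixed 19 = 114.
Compare {#2}: haulage cost 141 + fixed 8 = 149.
All other subsets cost ≥ 94. Minimum total cost: 87.

87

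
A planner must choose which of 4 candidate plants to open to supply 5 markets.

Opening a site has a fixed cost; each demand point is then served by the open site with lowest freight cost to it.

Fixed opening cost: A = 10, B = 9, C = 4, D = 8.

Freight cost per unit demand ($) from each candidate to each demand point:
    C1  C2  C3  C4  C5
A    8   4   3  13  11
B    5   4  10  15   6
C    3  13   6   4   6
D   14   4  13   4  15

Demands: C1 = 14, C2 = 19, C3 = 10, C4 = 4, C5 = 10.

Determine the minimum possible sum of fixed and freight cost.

238

Open {A, C}: assign each demand point to its cheapest open site.
  C1→C 14×3=42, C2→A 19×4=76, C3→A 10×3=30, C4→C 4×4=16, C5→C 10×6=60
  freight cost 224, fixed 14 → total 238.
Compare {A, C, D}: freight cost 224 + fixed 22 = 246.
Compare {A, B, C}: freight cost 224 + fixed 23 = 247.
Compare {A, B, C, D}: freight cost 224 + fixed 31 = 255.
All other subsets cost ≥ 246. Minimum total cost: 238.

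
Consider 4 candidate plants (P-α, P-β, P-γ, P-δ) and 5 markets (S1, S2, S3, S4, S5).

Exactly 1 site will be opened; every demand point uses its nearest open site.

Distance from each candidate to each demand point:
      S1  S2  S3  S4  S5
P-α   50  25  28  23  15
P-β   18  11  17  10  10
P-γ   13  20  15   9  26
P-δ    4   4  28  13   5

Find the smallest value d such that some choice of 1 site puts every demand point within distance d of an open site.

18

Open {P-β}.
  Farthest demand point is S1 at distance 18 (to P-β); all others are ≤ 18.
With {P-γ} the worst case is 26.
With {P-δ} the worst case is 28.
No size-1 selection achieves below 18.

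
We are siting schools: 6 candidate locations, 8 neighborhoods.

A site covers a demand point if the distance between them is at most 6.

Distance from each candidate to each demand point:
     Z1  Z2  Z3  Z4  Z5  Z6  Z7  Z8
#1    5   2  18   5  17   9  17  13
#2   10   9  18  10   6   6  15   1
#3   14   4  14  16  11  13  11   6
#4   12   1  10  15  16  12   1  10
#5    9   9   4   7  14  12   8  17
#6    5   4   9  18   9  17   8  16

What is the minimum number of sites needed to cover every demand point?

Coverage sets (demand points within 6 of each site):
  #1: {Z1, Z2, Z4}
  #2: {Z5, Z6, Z8}
  #3: {Z2, Z8}
  #4: {Z2, Z7}
  #5: {Z3}
  #6: {Z1, Z2}
No 3 sites suffice: every size-3 union leaves at least one demand point uncovered.
But {#1, #2, #4, #5} covers everything, so the minimum is 4.

4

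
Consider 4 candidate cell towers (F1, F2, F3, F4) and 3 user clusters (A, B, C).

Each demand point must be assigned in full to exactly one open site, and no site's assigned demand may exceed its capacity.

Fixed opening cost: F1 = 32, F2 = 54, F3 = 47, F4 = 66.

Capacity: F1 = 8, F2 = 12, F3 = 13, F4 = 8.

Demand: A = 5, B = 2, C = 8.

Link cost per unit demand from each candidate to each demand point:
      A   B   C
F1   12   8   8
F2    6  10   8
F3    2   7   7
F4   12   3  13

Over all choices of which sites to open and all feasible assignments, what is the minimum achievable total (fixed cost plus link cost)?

161

Open {F1, F3}; cheapest assignment that respects the capacities:
  F1 (cap 8, load 2): B — cost 2×8 = 16
  F3 (cap 13, load 13): A, C — cost 5×2 + 8×7 = 66
  Shipping 82, fixed 79 → total 161.
  Any other capacity-feasible assignment to {F1, F3} ships for at least 82.
Compare {F3, F4}: its best feasible assignment gives total 185.
Compare {F2, F3}: its best feasible assignment gives total 187.
Every other set of open sites that can feasibly serve all demand totals ≥ 185 even under its best assignment. Minimum: 161.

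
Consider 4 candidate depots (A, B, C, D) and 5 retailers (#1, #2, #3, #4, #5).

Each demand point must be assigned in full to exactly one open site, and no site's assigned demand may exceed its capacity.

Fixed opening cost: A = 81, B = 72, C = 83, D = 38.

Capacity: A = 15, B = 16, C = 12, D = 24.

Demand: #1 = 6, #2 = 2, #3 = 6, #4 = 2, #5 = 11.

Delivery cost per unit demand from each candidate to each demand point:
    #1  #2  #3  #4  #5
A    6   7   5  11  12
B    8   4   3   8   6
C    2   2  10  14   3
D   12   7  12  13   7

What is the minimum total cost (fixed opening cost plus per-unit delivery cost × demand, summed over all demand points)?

277

Open {B, D}; cheapest assignment that respects the capacities:
  B (cap 16, load 16): #1, #2, #3, #4 — cost 6×8 + 2×4 + 6×3 + 2×8 = 90
  D (cap 24, load 11): #5 — cost 11×7 = 77
  Shipping 167, fixed 110 → total 277.
  Any other capacity-feasible assignment to {B, D} ships for at least 167.
Compare {B, C}: its best feasible assignment gives total 278.
Compare {A, D}: its best feasible assignment gives total 298.
Every other set of open sites that can feasibly serve all demand totals ≥ 278 even under its best assignment. Minimum: 277.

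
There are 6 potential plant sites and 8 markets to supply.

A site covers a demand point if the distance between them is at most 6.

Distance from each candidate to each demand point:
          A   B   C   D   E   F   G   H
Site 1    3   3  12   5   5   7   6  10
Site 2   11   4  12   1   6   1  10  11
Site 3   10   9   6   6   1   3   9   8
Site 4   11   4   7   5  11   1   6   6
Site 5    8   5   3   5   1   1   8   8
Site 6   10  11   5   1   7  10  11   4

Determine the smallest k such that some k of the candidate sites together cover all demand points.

Coverage sets (demand points within 6 of each site):
  Site 1: {A, B, D, E, G}
  Site 2: {B, D, E, F}
  Site 3: {C, D, E, F}
  Site 4: {B, D, F, G, H}
  Site 5: {B, C, D, E, F}
  Site 6: {C, D, H}
No 2 sites suffice: every size-2 union leaves at least one demand point uncovered.
But {Site 1, Site 2, Site 6} covers everything, so the minimum is 3.

3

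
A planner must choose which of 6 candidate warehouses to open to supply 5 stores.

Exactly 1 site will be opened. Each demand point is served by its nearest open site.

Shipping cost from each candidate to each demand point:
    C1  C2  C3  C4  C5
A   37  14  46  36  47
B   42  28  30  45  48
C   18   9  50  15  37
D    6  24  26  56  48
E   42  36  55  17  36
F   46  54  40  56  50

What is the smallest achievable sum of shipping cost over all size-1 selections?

129

Open {C}.
  C1→C 18, C2→C 9, C3→C 50, C4→C 15, C5→C 37  ⇒ total 129.
Compare {D}: total 160.
Compare {A}: total 180.
No size-1 selection does better; minimum is 129.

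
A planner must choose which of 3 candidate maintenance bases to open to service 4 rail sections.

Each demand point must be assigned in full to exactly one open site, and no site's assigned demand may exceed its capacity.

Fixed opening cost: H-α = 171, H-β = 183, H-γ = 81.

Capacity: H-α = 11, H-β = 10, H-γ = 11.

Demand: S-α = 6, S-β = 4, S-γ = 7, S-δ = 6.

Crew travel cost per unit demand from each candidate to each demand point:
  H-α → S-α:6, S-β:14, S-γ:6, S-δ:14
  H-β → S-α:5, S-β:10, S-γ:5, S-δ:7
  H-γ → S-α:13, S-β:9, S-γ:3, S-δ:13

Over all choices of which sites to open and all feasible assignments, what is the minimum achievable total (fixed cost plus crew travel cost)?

Open {H-α, H-β, H-γ}; cheapest assignment that respects the capacities:
  H-α (cap 11, load 6): S-α — cost 6×6 = 36
  H-β (cap 10, load 6): S-δ — cost 6×7 = 42
  H-γ (cap 11, load 11): S-β, S-γ — cost 4×9 + 7×3 = 57
  Shipping 135, fixed 435 → total 570.
  Any other capacity-feasible assignment to {H-α, H-β, H-γ} ships for at least 135.
Total demand is 23 and no other set of sites has combined capacity ≥ 23, so {H-α, H-β, H-γ} is the only feasible choice of open sites. Minimum: 570.

570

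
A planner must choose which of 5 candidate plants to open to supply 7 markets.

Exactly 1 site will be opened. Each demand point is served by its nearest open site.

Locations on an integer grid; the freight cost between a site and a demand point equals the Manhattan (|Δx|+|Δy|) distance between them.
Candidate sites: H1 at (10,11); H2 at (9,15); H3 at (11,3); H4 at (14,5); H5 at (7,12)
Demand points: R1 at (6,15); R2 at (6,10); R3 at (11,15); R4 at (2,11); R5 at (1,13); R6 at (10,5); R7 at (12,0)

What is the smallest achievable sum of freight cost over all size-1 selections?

54

Open {H5}.
  R1→H5 4, R2→H5 3, R3→H5 7, R4→H5 6, R5→H5 7, R6→H5 10, R7→H5 17  ⇒ total 54.
Compare {H1}: total 56.
Compare {H2}: total 63.
No size-1 selection does better; minimum is 54.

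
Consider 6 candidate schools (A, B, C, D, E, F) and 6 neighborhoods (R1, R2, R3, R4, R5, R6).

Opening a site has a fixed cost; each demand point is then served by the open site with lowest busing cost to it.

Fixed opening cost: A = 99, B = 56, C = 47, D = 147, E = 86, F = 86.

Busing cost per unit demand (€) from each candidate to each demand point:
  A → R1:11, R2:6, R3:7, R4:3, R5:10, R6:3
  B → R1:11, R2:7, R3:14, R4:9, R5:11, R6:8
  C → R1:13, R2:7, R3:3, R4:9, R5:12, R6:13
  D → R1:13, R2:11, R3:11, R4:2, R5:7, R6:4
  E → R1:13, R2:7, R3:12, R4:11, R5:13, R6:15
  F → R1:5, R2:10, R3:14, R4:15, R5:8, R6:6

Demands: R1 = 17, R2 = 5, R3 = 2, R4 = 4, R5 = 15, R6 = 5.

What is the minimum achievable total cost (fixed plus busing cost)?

445

Open {C, F}: assign each demand point to its cheapest open site.
  R1→F 17×5=85, R2→C 5×7=35, R3→C 2×3=6, R4→C 4×9=36, R5→F 15×8=120, R6→F 5×6=30
  busing cost 312, fixed 133 → total 445.
Compare {F}: busing cost 373 + fixed 86 = 459.
Compare {A, F}: busing cost 276 + fixed 185 = 461.
Compare {B, F}: busing cost 334 + fixed 142 = 476.
All other subsets cost ≥ 459. Minimum total cost: 445.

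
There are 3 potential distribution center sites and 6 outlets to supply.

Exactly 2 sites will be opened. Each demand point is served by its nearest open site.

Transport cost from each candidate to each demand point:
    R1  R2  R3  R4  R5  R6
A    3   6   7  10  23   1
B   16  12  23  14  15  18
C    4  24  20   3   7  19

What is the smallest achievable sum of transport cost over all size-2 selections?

Open {A, C}.
  R1→A 3, R2→A 6, R3→A 7, R4→C 3, R5→C 7, R6→A 1  ⇒ total 27.
Compare {A, B}: total 42.
Compare {B, C}: total 64.

27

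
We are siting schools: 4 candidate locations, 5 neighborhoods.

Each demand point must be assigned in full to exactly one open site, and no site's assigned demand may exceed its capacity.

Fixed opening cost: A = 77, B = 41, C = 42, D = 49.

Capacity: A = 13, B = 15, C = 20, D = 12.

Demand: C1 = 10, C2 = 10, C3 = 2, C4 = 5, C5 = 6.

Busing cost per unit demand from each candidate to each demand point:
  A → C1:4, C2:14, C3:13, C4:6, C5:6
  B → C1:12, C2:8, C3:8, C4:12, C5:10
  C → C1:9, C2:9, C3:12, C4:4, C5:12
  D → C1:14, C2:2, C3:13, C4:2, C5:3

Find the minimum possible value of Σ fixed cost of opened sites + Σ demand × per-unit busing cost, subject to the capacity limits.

331

Open {A, B, D}; cheapest assignment that respects the capacities:
  A (cap 13, load 10): C1 — cost 10×4 = 40
  B (cap 15, load 12): C2, C3 — cost 10×8 + 2×8 = 96
  D (cap 12, load 11): C4, C5 — cost 5×2 + 6×3 = 28
  Shipping 164, fixed 167 → total 331.
  Any other capacity-feasible assignment to {A, B, D} ships for at least 164.
Compare {B, C, D}: its best feasible assignment gives total 338.
Compare {A, C, D}: its best feasible assignment gives total 344.
Every other set of open sites that can feasibly serve all demand totals ≥ 338 even under its best assignment. Minimum: 331.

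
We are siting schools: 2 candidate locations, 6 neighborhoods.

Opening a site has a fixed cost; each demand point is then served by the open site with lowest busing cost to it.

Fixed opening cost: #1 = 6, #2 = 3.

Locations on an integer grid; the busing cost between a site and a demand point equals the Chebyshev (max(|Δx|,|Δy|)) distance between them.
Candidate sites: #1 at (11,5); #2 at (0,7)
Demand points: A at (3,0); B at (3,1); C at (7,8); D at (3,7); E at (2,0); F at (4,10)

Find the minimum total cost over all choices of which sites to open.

37

Open {#2}: assign each demand point to its cheapest open site.
  A→#2 7, B→#2 6, C→#2 7, D→#2 3, E→#2 7, F→#2 4
  busing cost 34, fixed 3 → total 37.
Compare {#1, #2}: busing cost 31 + fixed 9 = 40.
Compare {#1}: busing cost 44 + fixed 6 = 50.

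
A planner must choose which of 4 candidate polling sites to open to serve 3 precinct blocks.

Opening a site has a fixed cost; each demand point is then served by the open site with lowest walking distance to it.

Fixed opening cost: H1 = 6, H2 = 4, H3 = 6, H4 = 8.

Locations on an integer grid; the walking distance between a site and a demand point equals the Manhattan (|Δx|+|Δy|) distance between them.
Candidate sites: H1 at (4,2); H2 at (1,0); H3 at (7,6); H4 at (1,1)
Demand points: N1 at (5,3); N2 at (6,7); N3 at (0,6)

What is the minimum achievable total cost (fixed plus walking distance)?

20

Open {H3}: assign each demand point to its cheapest open site.
  N1→H3 5, N2→H3 2, N3→H3 7
  walking distance 14, fixed 6 → total 20.
Compare {H1}: walking distance 17 + fixed 6 = 23.
Compare {H1, H3}: walking distance 11 + fixed 12 = 23.
Compare {H2, H3}: walking distance 14 + fixed 10 = 24.
All other subsets cost ≥ 23. Minimum total cost: 20.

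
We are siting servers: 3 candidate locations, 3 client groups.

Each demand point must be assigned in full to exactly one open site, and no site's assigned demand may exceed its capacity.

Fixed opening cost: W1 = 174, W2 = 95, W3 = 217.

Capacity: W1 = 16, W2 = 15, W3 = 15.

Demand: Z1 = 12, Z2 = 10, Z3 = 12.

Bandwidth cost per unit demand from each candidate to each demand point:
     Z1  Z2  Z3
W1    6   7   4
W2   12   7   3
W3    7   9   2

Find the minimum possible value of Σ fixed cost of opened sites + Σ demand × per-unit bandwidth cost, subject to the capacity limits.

652

Open {W1, W2, W3}; cheapest assignment that respects the capacities:
  W1 (cap 16, load 12): Z1 — cost 12×6 = 72
  W2 (cap 15, load 10): Z2 — cost 10×7 = 70
  W3 (cap 15, load 12): Z3 — cost 12×2 = 24
  Shipping 166, fixed 486 → total 652.
  Any other capacity-feasible assignment to {W1, W2, W3} ships for at least 166.
Total demand is 34 and no other set of sites has combined capacity ≥ 34, so {W1, W2, W3} is the only feasible choice of open sites. Minimum: 652.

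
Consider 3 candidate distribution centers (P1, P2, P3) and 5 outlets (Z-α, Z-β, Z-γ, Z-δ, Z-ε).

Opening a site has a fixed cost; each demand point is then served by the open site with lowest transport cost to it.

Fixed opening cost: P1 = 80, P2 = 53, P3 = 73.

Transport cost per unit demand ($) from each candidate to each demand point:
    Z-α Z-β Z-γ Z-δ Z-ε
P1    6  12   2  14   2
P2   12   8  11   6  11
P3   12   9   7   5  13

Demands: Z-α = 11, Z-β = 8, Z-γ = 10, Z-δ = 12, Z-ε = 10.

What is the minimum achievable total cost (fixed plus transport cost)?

Open {P1, P2}: assign each demand point to its cheapest open site.
  Z-α→P1 11×6=66, Z-β→P2 8×8=64, Z-γ→P1 10×2=20, Z-δ→P2 12×6=72, Z-ε→P1 10×2=20
  transport cost 242, fixed 133 → total 375.
Compare {P1, P3}: transport cost 238 + fixed 153 = 391.
Compare {P1, P2, P3}: transport cost 230 + fixed 206 = 436.
Compare {P1}: transport cost 370 + fixed 80 = 450.
All other subsets cost ≥ 391. Minimum total cost: 375.

375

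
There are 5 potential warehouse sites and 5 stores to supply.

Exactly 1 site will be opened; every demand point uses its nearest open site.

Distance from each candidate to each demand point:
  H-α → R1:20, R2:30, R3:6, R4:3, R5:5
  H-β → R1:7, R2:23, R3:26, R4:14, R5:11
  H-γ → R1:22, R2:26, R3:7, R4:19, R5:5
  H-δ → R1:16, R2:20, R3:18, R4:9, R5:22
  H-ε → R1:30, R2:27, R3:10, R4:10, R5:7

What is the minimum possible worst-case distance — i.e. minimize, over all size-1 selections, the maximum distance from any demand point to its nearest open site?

Open {H-δ}.
  Farthest demand point is R5 at distance 22 (to H-δ); all others are ≤ 22.
With {H-β} the worst case is 26.
With {H-γ} the worst case is 26.
No size-1 selection achieves below 22.

22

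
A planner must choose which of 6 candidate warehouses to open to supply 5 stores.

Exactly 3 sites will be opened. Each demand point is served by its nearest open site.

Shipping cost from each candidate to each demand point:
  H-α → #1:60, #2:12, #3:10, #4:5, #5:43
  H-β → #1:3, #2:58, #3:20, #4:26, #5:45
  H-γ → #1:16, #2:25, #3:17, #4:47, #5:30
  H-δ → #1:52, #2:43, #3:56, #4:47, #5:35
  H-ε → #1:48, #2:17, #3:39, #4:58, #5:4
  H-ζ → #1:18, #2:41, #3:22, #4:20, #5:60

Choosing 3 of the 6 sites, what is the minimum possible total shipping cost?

34

Open {H-α, H-β, H-ε}.
  #1→H-β 3, #2→H-α 12, #3→H-α 10, #4→H-α 5, #5→H-ε 4  ⇒ total 34.
Compare {H-α, H-γ, H-ε}: total 47.
Compare {H-α, H-ε, H-ζ}: total 49.
No size-3 selection does better; minimum is 34.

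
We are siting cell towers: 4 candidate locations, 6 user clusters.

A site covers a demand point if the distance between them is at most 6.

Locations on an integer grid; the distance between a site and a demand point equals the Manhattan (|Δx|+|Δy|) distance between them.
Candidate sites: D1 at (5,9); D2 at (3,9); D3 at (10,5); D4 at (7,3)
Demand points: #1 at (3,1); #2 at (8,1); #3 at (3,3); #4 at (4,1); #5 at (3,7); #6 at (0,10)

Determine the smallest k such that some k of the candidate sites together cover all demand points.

Coverage sets (demand points within 6 of each site):
  D1: {#5, #6}
  D2: {#3, #5, #6}
  D3: {#2}
  D4: {#1, #2, #3, #4}
No single site covers all 6 demand points.
But {D1, D4} covers everything, so the minimum is 2.

2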